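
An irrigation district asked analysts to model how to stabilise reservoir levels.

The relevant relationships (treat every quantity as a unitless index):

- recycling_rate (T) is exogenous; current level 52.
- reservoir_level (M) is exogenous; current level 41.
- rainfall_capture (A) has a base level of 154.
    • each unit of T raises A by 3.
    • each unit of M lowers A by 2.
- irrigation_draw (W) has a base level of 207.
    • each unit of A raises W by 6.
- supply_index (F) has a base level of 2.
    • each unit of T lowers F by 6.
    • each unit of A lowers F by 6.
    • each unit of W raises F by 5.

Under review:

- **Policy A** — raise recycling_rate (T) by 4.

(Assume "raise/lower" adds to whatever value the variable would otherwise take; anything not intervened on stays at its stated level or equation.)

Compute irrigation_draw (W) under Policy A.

Policy A (T + 4):
  T = 52 + 4 = 56
  M = 41
  A = 154 + 3·56 − 2·41 = 240
  W = 207 + 6·240 = 1647

1647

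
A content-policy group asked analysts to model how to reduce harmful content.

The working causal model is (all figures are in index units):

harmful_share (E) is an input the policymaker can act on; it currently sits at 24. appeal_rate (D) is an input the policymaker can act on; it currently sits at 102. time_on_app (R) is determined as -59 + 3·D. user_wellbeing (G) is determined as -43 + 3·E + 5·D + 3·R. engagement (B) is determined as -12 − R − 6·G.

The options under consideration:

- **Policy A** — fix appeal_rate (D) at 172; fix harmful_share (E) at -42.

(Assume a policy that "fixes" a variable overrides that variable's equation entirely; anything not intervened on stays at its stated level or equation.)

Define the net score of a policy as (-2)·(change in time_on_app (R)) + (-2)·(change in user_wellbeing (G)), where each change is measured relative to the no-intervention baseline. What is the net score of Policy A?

-1984

Baseline:
  E = 24
  D = 102
  R = -59 + 3·102 = 247
  G = -43 + 3·24 + 5·102 + 3·247 = 1280
Policy A (D := 172, E := -42):
  E = -42
  D = 172
  R = -59 + 3·172 = 457
  G = -43 + 3·(-42) + 5·172 + 3·457 = 2062
ΔR = 457 − 247 = 210; ΔG = 2062 − 1280 = 782
Score = (-2)·210 + (-2)·782 = -1984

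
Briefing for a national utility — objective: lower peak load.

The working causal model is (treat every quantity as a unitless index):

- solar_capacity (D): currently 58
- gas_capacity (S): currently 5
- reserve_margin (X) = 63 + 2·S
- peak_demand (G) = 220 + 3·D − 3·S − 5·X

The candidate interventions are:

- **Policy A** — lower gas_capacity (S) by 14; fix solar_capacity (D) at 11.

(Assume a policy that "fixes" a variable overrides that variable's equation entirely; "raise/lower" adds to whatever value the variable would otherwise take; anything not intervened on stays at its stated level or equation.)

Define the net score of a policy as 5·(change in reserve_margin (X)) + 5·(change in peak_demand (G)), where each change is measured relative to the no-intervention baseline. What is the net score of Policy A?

65

Baseline:
  D = 58
  S = 5
  X = 63 + 2·5 = 73
  G = 220 + 3·58 − 3·5 − 5·73 = 14
Policy A (S − 14, D := 11):
  D = 11
  S = 5 − 14 = -9
  X = 63 + 2·(-9) = 45
  G = 220 + 3·11 − 3·(-9) − 5·45 = 55
ΔX = 45 − 73 = -28; ΔG = 55 − 14 = 41
Score = 5·(-28) + 5·41 = 65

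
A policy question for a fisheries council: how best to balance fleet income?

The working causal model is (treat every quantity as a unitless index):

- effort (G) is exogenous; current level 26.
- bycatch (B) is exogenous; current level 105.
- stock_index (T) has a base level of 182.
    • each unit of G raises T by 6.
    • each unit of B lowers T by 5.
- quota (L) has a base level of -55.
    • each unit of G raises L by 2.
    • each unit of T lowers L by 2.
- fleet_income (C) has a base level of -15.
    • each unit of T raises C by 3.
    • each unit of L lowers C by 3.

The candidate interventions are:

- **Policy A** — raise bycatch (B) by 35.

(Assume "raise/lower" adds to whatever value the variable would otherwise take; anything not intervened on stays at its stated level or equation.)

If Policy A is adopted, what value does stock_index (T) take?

-362

Policy A (B + 35):
  G = 26
  B = 105 + 35 = 140
  T = 182 + 6·26 − 5·140 = -362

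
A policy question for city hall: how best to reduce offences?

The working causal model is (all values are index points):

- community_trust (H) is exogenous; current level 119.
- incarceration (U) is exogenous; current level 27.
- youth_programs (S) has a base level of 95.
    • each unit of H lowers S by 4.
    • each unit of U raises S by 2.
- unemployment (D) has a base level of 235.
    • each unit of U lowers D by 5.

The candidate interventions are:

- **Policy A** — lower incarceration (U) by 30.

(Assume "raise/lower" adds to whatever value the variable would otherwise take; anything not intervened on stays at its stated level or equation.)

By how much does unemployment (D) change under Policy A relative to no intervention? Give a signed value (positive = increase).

150

Baseline:
  U = 27
  D = 235 − 5·27 = 100
Policy A (U − 30):
  U = 27 − 30 = -3
  D = 235 − 5·(-3) = 250
Change in D: 250 − 100 = 150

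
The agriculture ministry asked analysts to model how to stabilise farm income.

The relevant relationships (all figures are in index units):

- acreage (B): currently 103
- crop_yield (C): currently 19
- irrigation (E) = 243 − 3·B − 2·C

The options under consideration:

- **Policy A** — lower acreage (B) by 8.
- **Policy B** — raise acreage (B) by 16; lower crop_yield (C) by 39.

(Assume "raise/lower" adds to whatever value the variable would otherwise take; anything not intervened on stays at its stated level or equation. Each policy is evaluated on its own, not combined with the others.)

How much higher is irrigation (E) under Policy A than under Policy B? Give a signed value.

Policy A (B − 8):
  B = 103 − 8 = 95
  C = 19
  E = 243 − 3·95 − 2·19 = -80
Policy B (B + 16, C − 39):
  B = 103 + 16 = 119
  C = 19 − 39 = -20
  E = 243 − 3·119 − 2·(-20) = -74
E: -80 − (-74) = -6

-6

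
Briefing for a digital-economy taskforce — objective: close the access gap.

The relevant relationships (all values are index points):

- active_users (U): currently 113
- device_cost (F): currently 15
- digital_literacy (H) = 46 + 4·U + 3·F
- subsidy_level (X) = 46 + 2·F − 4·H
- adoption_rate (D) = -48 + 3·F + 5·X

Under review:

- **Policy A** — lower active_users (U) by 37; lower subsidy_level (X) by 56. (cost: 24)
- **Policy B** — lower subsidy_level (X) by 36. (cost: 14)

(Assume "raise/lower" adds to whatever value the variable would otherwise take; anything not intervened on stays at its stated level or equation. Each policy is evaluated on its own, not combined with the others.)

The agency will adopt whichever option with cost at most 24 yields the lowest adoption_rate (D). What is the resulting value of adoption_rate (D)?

Policy A (U − 37, X − 56):
  U = 113 − 37 = 76
  F = 15
  H = 46 + 4·76 + 3·15 = 395
  X = 46 + 2·15 − 4·395 (−56 from intervention) = -1560
  D = -48 + 3·15 + 5·(-1560) = -7803
Policy B (X − 36):
  U = 113
  F = 15
  H = 46 + 4·113 + 3·15 = 543
  X = 46 + 2·15 − 4·543 (−36 from intervention) = -2132
  D = -48 + 3·15 + 5·(-2132) = -10663
Comparing — Policy A: D=-7803, Policy B: D=-10663. Lowest is -10663 (Policy B).

-10663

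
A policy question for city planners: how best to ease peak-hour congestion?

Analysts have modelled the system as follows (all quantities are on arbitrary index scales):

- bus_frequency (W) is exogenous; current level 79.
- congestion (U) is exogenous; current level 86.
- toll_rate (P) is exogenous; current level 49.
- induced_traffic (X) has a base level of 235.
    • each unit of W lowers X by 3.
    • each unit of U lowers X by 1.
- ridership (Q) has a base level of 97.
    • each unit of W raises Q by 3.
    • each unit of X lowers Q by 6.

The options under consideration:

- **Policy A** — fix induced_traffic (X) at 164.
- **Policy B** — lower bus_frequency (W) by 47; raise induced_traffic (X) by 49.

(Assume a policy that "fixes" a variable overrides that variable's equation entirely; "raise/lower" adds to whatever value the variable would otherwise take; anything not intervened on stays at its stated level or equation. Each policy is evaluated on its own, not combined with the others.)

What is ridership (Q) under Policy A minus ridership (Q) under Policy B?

Policy A (X := 164):
  W = 79
  U = 86
  X = 164
  Q = 97 + 3·79 − 6·164 = -650
Policy B (W − 47, X + 49):
  W = 79 − 47 = 32
  U = 86
  X = 235 − 3·32 − 86 (+49 from intervention) = 102
  Q = 97 + 3·32 − 6·102 = -419
Q: -650 − (-419) = -231

-231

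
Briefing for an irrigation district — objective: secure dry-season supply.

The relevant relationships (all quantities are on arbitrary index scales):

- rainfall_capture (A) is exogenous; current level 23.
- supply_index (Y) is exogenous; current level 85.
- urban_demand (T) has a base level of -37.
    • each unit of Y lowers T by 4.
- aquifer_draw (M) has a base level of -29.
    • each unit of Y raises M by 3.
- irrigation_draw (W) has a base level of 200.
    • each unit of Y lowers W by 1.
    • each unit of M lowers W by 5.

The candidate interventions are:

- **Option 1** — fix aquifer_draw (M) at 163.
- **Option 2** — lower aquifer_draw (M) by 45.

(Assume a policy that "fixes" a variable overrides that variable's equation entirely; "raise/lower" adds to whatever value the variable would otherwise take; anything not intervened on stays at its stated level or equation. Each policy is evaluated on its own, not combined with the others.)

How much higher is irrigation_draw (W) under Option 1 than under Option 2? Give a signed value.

Option 1 (M := 163):
  Y = 85
  M = 163
  W = 200 − 85 − 5·163 = -700
Option 2 (M − 45):
  Y = 85
  M = -29 + 3·85 (−45 from intervention) = 181
  W = 200 − 85 − 5·181 = -790
W: -700 − (-790) = 90

90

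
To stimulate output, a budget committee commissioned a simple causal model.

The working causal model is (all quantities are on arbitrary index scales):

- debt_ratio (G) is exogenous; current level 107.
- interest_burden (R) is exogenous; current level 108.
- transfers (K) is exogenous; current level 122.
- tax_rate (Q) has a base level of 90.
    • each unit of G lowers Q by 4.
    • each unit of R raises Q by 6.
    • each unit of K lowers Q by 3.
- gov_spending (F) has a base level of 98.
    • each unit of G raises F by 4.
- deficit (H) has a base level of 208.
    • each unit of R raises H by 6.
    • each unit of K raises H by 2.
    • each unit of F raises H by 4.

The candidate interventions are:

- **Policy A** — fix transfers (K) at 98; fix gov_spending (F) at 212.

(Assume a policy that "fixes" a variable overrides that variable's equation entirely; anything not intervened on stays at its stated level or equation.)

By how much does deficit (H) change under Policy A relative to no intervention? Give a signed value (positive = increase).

Baseline:
  G = 107
  R = 108
  K = 122
  F = 98 + 4·107 = 526
  H = 208 + 6·108 + 2·122 + 4·526 = 3204
Policy A (K := 98, F := 212):
  G = 107
  R = 108
  K = 98
  F = 212
  H = 208 + 6·108 + 2·98 + 4·212 = 1900
Change in H: 1900 − 3204 = -1304

-1304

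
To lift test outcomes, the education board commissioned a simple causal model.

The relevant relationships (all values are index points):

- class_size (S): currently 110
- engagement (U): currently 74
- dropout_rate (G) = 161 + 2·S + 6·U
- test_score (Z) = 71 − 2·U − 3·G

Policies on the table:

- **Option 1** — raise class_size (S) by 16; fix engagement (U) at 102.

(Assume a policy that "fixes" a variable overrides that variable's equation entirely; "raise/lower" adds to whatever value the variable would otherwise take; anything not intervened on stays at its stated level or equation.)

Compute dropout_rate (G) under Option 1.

Option 1 (S + 16, U := 102):
  S = 110 + 16 = 126
  U = 102
  G = 161 + 2·126 + 6·102 = 1025

1025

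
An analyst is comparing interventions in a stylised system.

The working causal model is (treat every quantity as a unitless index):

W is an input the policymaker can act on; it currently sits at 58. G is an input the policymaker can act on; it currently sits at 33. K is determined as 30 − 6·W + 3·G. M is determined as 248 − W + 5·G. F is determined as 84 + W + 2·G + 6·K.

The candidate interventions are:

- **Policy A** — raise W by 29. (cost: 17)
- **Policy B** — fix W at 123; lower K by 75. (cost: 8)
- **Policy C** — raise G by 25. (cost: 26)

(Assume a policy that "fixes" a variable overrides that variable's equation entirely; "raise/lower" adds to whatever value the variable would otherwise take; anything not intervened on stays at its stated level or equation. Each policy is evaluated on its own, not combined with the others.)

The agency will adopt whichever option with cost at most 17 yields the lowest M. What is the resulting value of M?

290

Policy A (W + 29):
  W = 58 + 29 = 87
  G = 33
  M = 248 − 87 + 5·33 = 326
Policy B (W := 123, K − 75):
  W = 123
  G = 33
  M = 248 − 123 + 5·33 = 290
Comparing — Policy A: M=326, Policy B: M=290. Lowest is 290 (Policy B).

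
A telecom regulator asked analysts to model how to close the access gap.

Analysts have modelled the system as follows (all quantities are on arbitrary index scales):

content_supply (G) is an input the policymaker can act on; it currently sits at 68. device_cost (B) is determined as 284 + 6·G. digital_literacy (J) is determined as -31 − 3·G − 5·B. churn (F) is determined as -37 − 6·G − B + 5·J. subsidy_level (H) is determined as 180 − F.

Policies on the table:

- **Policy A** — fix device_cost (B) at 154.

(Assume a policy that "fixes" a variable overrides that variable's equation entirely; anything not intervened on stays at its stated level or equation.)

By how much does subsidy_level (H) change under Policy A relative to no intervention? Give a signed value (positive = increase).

-13988

Baseline:
  G = 68
  B = 284 + 6·68 = 692
  J = -31 − 3·68 − 5·692 = -3695
  F = -37 − 6·68 − 692 + 5·(-3695) = -19612
  H = 180 − (-19612) = 19792
Policy A (B := 154):
  G = 68
  B = 154
  J = -31 − 3·68 − 5·154 = -1005
  F = -37 − 6·68 − 154 + 5·(-1005) = -5624
  H = 180 − (-5624) = 5804
Change in H: 5804 − 19792 = -13988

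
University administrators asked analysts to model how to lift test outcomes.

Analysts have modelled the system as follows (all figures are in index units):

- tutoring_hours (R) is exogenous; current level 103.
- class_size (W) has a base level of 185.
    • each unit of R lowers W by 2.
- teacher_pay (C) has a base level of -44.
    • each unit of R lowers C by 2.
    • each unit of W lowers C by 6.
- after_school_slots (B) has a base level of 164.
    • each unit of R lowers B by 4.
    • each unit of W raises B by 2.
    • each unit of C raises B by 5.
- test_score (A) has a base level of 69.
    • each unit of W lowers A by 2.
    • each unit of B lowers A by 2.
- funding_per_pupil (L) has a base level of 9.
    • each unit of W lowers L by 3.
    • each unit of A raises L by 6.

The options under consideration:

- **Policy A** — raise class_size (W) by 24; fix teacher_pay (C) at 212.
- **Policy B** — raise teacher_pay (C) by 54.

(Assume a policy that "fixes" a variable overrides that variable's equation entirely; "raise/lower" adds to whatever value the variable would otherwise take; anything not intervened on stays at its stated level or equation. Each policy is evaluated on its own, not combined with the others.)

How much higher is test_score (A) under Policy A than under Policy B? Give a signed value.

-2964

Policy A (W + 24, C := 212):
  R = 103
  W = 185 − 2·103 (+24 from intervention) = 3
  C = 212
  B = 164 − 4·103 + 2·3 + 5·212 = 818
  A = 69 − 2·3 − 2·818 = -1573
Policy B (C + 54):
  R = 103
  W = 185 − 2·103 = -21
  C = -44 − 2·103 − 6·(-21) (+54 from intervention) = -70
  B = 164 − 4·103 + 2·(-21) + 5·(-70) = -640
  A = 69 − 2·(-21) − 2·(-640) = 1391
A: -1573 − 1391 = -2964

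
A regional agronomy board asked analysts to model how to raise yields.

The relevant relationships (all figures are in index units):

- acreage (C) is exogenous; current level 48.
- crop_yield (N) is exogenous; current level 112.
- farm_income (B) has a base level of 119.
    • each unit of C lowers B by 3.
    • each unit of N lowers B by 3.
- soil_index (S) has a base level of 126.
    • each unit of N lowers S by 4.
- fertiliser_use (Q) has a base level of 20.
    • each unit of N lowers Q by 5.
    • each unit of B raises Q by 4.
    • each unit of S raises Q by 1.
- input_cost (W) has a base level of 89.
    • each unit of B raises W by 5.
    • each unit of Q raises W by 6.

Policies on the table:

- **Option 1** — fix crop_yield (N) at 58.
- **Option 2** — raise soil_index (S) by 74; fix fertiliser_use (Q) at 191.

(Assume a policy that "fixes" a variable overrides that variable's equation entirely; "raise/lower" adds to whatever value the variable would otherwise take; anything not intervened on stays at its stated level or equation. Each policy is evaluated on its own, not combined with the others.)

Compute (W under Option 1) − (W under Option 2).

-7368

Option 1 (N := 58):
  C = 48
  N = 58
  B = 119 − 3·48 − 3·58 = -199
  S = 126 − 4·58 = -106
  Q = 20 − 5·58 + 4·(-199) + (-106) = -1172
  W = 89 + 5·(-199) + 6·(-1172) = -7938
Option 2 (S + 74, Q := 191):
  C = 48
  N = 112
  B = 119 − 3·48 − 3·112 = -361
  S = 126 − 4·112 (+74 from intervention) = -248
  Q = 191
  W = 89 + 5·(-361) + 6·191 = -570
W: -7938 − (-570) = -7368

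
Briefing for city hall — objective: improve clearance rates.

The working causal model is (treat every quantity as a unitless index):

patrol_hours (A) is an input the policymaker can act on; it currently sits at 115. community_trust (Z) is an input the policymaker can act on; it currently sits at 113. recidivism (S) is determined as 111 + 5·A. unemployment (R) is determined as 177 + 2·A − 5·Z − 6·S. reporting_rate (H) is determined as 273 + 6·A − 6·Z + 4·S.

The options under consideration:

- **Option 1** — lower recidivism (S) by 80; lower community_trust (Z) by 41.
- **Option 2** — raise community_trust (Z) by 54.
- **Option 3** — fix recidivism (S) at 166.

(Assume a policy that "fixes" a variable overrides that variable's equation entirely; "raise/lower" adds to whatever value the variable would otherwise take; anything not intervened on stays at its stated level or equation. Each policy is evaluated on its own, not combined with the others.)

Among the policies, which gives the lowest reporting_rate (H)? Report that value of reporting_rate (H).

Option 1 (S − 80, Z − 41):
  A = 115
  Z = 113 − 41 = 72
  S = 111 + 5·115 (−80 from intervention) = 606
  H = 273 + 6·115 − 6·72 + 4·606 = 2955
Option 2 (Z + 54):
  A = 115
  Z = 113 + 54 = 167
  S = 111 + 5·115 = 686
  H = 273 + 6·115 − 6·167 + 4·686 = 2705
Option 3 (S := 166):
  A = 115
  Z = 113
  S = 166
  H = 273 + 6·115 − 6·113 + 4·166 = 949
Comparing — Option 1: H=2955, Option 2: H=2705, Option 3: H=949. Lowest is 949 (Option 3).

949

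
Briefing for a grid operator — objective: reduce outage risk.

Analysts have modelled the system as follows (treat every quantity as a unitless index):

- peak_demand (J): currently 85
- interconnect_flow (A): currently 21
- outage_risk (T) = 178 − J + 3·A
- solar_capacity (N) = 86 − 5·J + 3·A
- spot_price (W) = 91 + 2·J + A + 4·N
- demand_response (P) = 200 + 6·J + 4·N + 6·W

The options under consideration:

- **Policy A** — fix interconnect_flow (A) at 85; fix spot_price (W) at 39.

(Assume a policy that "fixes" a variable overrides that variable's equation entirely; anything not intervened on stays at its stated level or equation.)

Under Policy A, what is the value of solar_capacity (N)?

-84

Policy A (A := 85, W := 39):
  J = 85
  A = 85
  N = 86 − 5·85 + 3·85 = -84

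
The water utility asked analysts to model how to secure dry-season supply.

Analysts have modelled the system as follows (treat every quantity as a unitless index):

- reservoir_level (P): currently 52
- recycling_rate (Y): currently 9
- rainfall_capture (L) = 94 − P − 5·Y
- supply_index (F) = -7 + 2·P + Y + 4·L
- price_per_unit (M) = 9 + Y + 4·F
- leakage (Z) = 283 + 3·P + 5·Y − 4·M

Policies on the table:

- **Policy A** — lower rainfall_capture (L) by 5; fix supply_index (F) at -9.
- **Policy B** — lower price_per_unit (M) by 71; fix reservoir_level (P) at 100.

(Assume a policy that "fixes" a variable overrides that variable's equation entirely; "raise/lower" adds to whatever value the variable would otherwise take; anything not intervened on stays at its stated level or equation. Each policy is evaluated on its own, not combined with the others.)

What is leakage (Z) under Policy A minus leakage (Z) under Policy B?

-316

Policy A (L − 5, F := -9):
  P = 52
  Y = 9
  L = 94 − 52 − 5·9 (−5 from intervention) = -8
  F = -9
  M = 9 + 9 + 4·(-9) = -18
  Z = 283 + 3·52 + 5·9 − 4·(-18) = 556
Policy B (M − 71, P := 100):
  P = 100
  Y = 9
  L = 94 − 100 − 5·9 = -51
  F = -7 + 2·100 + 9 + 4·(-51) = -2
  M = 9 + 9 + 4·(-2) (−71 from intervention) = -61
  Z = 283 + 3·100 + 5·9 − 4·(-61) = 872
Z: 556 − 872 = -316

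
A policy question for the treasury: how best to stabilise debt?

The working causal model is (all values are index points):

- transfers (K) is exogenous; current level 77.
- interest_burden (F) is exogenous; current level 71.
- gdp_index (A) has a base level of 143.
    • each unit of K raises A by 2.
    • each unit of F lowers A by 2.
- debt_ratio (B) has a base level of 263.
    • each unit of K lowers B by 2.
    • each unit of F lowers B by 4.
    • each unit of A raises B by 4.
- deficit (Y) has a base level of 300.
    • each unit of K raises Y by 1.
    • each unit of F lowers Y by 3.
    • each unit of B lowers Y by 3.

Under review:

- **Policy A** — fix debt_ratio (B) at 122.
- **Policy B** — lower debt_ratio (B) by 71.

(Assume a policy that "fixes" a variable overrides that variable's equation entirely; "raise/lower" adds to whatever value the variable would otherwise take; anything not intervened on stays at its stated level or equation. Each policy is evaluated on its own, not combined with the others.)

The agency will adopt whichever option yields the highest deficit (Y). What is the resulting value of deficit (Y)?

Policy A (B := 122):
  K = 77
  F = 71
  A = 143 + 2·77 − 2·71 = 155
  B = 122
  Y = 300 + 77 − 3·71 − 3·122 = -202
Policy B (B − 71):
  K = 77
  F = 71
  A = 143 + 2·77 − 2·71 = 155
  B = 263 − 2·77 − 4·71 + 4·155 (−71 from intervention) = 374
  Y = 300 + 77 − 3·71 − 3·374 = -958
Comparing — Policy A: Y=-202, Policy B: Y=-958. Highest is -202 (Policy A).

-202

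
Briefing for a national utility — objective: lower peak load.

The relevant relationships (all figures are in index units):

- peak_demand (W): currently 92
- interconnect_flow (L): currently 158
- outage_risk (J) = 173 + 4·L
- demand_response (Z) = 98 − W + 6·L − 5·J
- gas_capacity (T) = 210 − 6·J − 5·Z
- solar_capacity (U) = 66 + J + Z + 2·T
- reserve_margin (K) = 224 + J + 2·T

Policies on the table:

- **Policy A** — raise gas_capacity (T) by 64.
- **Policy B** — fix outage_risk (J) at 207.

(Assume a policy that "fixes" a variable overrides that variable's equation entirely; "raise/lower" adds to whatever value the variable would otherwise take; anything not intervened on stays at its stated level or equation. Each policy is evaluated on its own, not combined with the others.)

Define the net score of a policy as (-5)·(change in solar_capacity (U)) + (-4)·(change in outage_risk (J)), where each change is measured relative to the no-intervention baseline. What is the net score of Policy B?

104052

Baseline:
  W = 92
  L = 158
  J = 173 + 4·158 = 805
  Z = 98 − 92 + 6·158 − 5·805 = -3071
  T = 210 − 6·805 − 5·(-3071) = 10735
  U = 66 + 805 + (-3071) + 2·10735 = 19270
Policy B (J := 207):
  W = 92
  L = 158
  J = 207
  Z = 98 − 92 + 6·158 − 5·207 = -81
  T = 210 − 6·207 − 5·(-81) = -627
  U = 66 + 207 + (-81) + 2·(-627) = -1062
ΔU = -1062 − 19270 = -20332; ΔJ = 207 − 805 = -598
Score = (-5)·(-20332) + (-4)·(-598) = 104052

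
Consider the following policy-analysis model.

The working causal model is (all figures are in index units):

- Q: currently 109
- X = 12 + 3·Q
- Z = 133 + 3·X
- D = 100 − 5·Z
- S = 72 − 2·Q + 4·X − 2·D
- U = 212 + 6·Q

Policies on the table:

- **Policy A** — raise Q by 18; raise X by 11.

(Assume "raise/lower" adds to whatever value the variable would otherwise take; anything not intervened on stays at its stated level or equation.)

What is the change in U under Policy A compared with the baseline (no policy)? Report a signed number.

108

Baseline:
  Q = 109
  U = 212 + 6·109 = 866
Policy A (Q + 18, X + 11):
  Q = 109 + 18 = 127
  U = 212 + 6·127 = 974
Change in U: 974 − 866 = 108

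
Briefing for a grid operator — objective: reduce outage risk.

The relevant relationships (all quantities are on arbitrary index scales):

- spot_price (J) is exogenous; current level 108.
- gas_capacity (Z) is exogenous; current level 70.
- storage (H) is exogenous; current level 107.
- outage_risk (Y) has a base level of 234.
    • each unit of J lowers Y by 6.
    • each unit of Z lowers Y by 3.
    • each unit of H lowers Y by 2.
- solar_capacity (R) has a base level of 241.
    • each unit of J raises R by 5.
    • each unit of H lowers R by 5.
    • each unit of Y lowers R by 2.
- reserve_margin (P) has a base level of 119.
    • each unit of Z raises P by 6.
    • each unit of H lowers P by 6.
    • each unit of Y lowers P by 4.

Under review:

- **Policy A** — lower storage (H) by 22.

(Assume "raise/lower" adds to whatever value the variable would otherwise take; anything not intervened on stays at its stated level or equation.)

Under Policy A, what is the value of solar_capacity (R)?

Policy A (H − 22):
  J = 108
  Z = 70
  H = 107 − 22 = 85
  Y = 234 − 6·108 − 3·70 − 2·85 = -794
  R = 241 + 5·108 − 5·85 − 2·(-794) = 1944

1944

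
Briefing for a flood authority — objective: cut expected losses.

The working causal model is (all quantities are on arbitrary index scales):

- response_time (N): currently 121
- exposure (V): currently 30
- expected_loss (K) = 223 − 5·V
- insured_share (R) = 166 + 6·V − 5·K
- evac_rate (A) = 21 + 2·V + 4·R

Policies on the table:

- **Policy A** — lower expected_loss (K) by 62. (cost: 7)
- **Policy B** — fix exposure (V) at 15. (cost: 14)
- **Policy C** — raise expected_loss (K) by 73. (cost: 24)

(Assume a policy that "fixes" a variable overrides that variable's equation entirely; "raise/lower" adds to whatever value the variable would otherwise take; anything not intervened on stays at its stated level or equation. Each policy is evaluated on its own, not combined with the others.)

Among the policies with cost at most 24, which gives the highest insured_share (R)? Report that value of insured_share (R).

291

Policy A (K − 62):
  V = 30
  K = 223 − 5·30 (−62 from intervention) = 11
  R = 166 + 6·30 − 5·11 = 291
Policy B (V := 15):
  V = 15
  K = 223 − 5·15 = 148
  R = 166 + 6·15 − 5·148 = -484
Policy C (K + 73):
  V = 30
  K = 223 − 5·30 (+73 from intervention) = 146
  R = 166 + 6·30 − 5·146 = -384
Comparing — Policy A: R=291, Policy B: R=-484, Policy C: R=-384. Highest is 291 (Policy A).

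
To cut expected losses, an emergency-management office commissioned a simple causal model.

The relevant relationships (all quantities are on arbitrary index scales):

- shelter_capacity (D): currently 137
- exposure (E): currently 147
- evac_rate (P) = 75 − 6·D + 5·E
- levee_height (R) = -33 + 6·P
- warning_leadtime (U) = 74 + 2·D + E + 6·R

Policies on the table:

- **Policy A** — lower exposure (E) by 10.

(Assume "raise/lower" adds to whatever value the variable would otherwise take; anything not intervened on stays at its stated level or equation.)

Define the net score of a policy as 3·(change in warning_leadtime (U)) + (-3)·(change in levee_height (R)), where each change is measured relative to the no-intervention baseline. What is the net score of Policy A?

-4530

Baseline:
  D = 137
  E = 147
  P = 75 − 6·137 + 5·147 = -12
  R = -33 + 6·(-12) = -105
  U = 74 + 2·137 + 147 + 6·(-105) = -135
Policy A (E − 10):
  D = 137
  E = 147 − 10 = 137
  P = 75 − 6·137 + 5·137 = -62
  R = -33 + 6·(-62) = -405
  U = 74 + 2·137 + 137 + 6·(-405) = -1945
ΔU = -1945 − (-135) = -1810; ΔR = -405 − (-105) = -300
Score = 3·(-1810) + (-3)·(-300) = -4530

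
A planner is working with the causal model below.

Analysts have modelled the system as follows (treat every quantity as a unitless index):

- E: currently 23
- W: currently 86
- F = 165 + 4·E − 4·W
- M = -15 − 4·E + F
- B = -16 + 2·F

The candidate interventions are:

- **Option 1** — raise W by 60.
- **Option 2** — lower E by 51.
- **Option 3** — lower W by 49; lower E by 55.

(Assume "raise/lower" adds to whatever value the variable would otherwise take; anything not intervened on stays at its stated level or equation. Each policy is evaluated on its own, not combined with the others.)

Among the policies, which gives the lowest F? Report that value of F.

Option 1 (W + 60):
  E = 23
  W = 86 + 60 = 146
  F = 165 + 4·23 − 4·146 = -327
Option 2 (E − 51):
  E = 23 − 51 = -28
  W = 86
  F = 165 + 4·(-28) − 4·86 = -291
Option 3 (W − 49, E − 55):
  E = 23 − 55 = -32
  W = 86 − 49 = 37
  F = 165 + 4·(-32) − 4·37 = -111
Comparing — Option 1: F=-327, Option 2: F=-291, Option 3: F=-111. Lowest is -327 (Option 1).

-327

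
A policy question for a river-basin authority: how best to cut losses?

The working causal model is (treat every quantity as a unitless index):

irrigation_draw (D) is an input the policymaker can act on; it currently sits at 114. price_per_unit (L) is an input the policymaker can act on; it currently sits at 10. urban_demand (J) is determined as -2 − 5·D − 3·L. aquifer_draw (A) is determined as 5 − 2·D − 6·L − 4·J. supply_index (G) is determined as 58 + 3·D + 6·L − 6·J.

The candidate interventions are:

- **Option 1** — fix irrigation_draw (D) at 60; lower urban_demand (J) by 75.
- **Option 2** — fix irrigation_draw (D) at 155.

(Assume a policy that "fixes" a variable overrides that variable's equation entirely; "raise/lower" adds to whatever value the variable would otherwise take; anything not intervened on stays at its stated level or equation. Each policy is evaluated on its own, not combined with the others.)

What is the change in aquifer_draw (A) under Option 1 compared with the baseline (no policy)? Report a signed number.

-672

Baseline:
  D = 114
  L = 10
  J = -2 − 5·114 − 3·10 = -602
  A = 5 − 2·114 − 6·10 − 4·(-602) = 2125
Option 1 (D := 60, J − 75):
  D = 60
  L = 10
  J = -2 − 5·60 − 3·10 (−75 from intervention) = -407
  A = 5 − 2·60 − 6·10 − 4·(-407) = 1453
Change in A: 1453 − 2125 = -672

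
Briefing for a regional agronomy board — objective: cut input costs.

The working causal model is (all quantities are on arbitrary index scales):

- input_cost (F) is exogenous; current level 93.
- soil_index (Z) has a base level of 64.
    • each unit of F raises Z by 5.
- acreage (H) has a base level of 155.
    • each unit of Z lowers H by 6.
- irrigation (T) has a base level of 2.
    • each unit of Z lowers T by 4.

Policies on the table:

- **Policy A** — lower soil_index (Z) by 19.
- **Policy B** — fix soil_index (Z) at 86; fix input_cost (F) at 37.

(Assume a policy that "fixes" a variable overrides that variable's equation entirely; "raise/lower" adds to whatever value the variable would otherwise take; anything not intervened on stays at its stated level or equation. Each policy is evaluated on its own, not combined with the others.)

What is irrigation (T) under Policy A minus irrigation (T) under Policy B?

-1696

Policy A (Z − 19):
  F = 93
  Z = 64 + 5·93 (−19 from intervention) = 510
  T = 2 − 4·510 = -2038
Policy B (Z := 86, F := 37):
  F = 37
  Z = 86
  T = 2 − 4·86 = -342
T: -2038 − (-342) = -1696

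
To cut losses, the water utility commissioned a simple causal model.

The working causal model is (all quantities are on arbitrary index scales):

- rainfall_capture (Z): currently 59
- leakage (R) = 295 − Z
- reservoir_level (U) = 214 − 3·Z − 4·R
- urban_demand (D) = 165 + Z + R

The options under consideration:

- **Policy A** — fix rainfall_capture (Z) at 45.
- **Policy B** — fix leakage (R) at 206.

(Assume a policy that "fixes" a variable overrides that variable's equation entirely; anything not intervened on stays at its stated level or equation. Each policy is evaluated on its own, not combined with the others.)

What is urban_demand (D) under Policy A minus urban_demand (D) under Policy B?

30

Policy A (Z := 45):
  Z = 45
  R = 295 − 45 = 250
  D = 165 + 45 + 250 = 460
Policy B (R := 206):
  Z = 59
  R = 206
  D = 165 + 59 + 206 = 430
D: 460 − 430 = 30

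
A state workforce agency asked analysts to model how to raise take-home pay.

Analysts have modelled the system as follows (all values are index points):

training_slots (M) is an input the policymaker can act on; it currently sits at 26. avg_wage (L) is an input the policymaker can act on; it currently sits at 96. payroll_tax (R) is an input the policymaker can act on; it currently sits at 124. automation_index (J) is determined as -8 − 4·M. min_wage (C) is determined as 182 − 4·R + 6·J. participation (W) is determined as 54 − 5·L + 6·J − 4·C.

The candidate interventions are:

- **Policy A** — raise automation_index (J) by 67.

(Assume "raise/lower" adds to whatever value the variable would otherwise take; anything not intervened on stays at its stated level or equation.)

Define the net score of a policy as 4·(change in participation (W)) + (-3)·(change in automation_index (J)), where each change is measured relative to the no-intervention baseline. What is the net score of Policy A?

Baseline:
  M = 26
  L = 96
  R = 124
  J = -8 − 4·26 = -112
  C = 182 − 4·124 + 6·(-112) = -986
  W = 54 − 5·96 + 6·(-112) − 4·(-986) = 2846
Policy A (J + 67):
  M = 26
  L = 96
  R = 124
  J = -8 − 4·26 (+67 from intervention) = -45
  C = 182 − 4·124 + 6·(-45) = -584
  W = 54 − 5·96 + 6·(-45) − 4·(-584) = 1640
ΔW = 1640 − 2846 = -1206; ΔJ = -45 − (-112) = 67
Score = 4·(-1206) + (-3)·67 = -5025

-5025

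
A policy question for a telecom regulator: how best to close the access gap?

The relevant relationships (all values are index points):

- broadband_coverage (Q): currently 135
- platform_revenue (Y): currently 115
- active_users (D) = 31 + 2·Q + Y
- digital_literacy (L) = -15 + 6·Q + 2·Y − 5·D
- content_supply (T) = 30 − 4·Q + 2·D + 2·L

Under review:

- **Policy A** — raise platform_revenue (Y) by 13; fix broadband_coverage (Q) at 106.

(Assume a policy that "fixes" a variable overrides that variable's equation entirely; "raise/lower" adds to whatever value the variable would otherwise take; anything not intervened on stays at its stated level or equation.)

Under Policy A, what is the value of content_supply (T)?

Policy A (Y + 13, Q := 106):
  Q = 106
  Y = 115 + 13 = 128
  D = 31 + 2·106 + 128 = 371
  L = -15 + 6·106 + 2·128 − 5·371 = -978
  T = 30 − 4·106 + 2·371 + 2·(-978) = -1608

-1608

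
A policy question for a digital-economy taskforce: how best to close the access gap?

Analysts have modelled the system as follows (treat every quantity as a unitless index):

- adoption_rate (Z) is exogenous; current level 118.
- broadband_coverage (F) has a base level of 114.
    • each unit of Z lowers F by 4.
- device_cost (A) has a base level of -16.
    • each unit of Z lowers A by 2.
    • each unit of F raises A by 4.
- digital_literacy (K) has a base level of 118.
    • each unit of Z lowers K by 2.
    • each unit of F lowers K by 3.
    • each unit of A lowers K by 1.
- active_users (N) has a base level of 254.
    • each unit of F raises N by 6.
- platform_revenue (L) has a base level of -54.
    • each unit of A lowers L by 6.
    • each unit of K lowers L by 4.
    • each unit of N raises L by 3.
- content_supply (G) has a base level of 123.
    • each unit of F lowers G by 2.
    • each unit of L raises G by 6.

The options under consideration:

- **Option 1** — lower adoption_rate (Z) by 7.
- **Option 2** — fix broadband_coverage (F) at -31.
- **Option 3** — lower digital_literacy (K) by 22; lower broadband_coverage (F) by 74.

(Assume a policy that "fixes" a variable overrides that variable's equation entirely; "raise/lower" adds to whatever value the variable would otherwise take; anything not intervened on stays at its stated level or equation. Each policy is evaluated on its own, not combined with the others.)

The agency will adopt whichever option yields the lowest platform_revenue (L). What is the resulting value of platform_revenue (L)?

Option 1 (Z − 7):
  Z = 118 − 7 = 111
  F = 114 − 4·111 = -330
  A = -16 − 2·111 + 4·(-330) = -1558
  K = 118 − 2·111 − 3·(-330) − (-1558) = 2444
  N = 254 + 6·(-330) = -1726
  L = -54 − 6·(-1558) − 4·2444 + 3·(-1726) = -5660
Option 2 (F := -31):
  Z = 118
  F = -31
  A = -16 − 2·118 + 4·(-31) = -376
  K = 118 − 2·118 − 3·(-31) − (-376) = 351
  N = 254 + 6·(-31) = 68
  L = -54 − 6·(-376) − 4·351 + 3·68 = 1002
Option 3 (K − 22, F − 74):
  Z = 118
  F = 114 − 4·118 (−74 from intervention) = -432
  A = -16 − 2·118 + 4·(-432) = -1980
  K = 118 − 2·118 − 3·(-432) − (-1980) (−22 from intervention) = 3136
  N = 254 + 6·(-432) = -2338
  L = -54 − 6·(-1980) − 4·3136 + 3·(-2338) = -7732
Comparing — Option 1: L=-5660, Option 2: L=1002, Option 3: L=-7732. Lowest is -7732 (Option 3).

-7732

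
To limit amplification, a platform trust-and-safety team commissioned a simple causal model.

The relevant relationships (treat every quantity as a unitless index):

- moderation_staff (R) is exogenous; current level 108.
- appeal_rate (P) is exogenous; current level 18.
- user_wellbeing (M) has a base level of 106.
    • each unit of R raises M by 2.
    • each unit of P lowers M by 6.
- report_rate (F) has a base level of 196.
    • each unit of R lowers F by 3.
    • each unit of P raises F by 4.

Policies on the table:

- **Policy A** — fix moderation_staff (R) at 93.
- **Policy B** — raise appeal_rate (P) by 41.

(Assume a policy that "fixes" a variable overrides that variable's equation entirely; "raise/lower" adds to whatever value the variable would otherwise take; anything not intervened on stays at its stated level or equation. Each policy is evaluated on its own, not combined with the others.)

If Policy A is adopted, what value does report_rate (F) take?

Policy A (R := 93):
  R = 93
  P = 18
  F = 196 − 3·93 + 4·18 = -11

-11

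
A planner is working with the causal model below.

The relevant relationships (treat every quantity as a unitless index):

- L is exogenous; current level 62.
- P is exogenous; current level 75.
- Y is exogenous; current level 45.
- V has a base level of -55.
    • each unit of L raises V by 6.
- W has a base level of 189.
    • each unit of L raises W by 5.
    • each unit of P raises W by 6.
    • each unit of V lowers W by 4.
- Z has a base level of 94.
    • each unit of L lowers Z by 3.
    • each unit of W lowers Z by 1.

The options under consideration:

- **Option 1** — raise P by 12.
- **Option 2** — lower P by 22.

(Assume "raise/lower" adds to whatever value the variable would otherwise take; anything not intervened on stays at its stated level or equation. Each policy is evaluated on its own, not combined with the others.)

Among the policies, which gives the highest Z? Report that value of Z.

359

Option 1 (P + 12):
  L = 62
  P = 75 + 12 = 87
  V = -55 + 6·62 = 317
  W = 189 + 5·62 + 6·87 − 4·317 = -247
  Z = 94 − 3·62 − (-247) = 155
Option 2 (P − 22):
  L = 62
  P = 75 − 22 = 53
  V = -55 + 6·62 = 317
  W = 189 + 5·62 + 6·53 − 4·317 = -451
  Z = 94 − 3·62 − (-451) = 359
Comparing — Option 1: Z=155, Option 2: Z=359. Highest is 359 (Option 2).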